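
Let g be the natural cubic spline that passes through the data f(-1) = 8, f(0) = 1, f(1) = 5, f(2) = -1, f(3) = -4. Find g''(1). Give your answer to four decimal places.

Put M_i = g'' at the i-th knot. Here h = (1, 1, 1, 1) and Δ = (-7, 4, -6, -3), so the interior equations h_(i-1)·M_(i-1) + 2(h_(i-1)+h_i)·M_i + h_i·M_(i+1) = 6(Δ_i − Δ_(i-1)) read
  1·M_0 + 4·M_1 + 1·M_2 = 6(Δ_1 - Δ_0) = 66
  1·M_1 + 4·M_2 + 1·M_3 = 6(Δ_2 - Δ_1) = -60
  1·M_2 + 4·M_3 + 1·M_4 = 6(Δ_3 - Δ_2) = 18
Natural end conditions: M_0 = M_4 = 0.
Forward elimination and back-substitution give M_0 = 0, M_1 = 156/7, M_2 = -162/7, M_3 = 72/7, M_4 = 0.

-23.1429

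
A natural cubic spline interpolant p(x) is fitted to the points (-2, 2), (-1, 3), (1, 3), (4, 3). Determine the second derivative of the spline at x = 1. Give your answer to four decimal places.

0.2143

With m_i denoting the second derivative at x_i, h_i = 1, 2, 3, and Δ_i = (y_(i+1) − y_i)/h_i = 1, 0, 0:
  1·m_0 + 6·m_1 + 2·m_2 = 6(Δ_1 - Δ_0) = -6
  2·m_1 + 10·m_2 + 3·m_3 = 6(Δ_2 - Δ_1) = 0
Natural end conditions: m_0 = m_3 = 0.
Solving the tridiagonal system: m_0 = 0, m_1 = -15/14, m_2 = 3/14, m_3 = 0.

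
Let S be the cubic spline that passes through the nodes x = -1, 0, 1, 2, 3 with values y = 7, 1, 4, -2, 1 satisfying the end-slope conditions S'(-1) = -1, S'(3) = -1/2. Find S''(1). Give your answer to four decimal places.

-26.8750

Let M_i = S''(x_i). Step sizes h_i = 1, 1, 1, 1; slopes of the chords Δ_i = (y_(i+1) - y_i)/h_i = -6, 3, -6, 3.
  1·M_0 + 4·M_1 + 1·M_2 = 6(Δ_1 - Δ_0) = 54
  1·M_1 + 4·M_2 + 1·M_3 = 6(Δ_2 - Δ_1) = -54
  1·M_2 + 4·M_3 + 1·M_4 = 6(Δ_3 - Δ_2) = 54
Clamped end conditions give two more equations: 2h_0·M_0 + h_0·M_1 = 6(Δ_0 - S'(-1)) = -30 and h_3·M_3 + 2h_3·M_4 = 6(S'(3) - Δ_3) = -21.
Solving: M_0 = -1607/56, M_1 = 767/28, M_2 = -215/8, M_3 = 731/28, M_4 = -1319/56.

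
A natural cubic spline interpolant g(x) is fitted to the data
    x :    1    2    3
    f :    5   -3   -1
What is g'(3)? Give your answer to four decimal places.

4.5000

Let σ_i = g''(x_i). Step sizes h_i = 1, 1; slopes of the chords Δ_i = (y_(i+1) - y_i)/h_i = -8, 2.
  1·σ_0 + 4·σ_1 + 1·σ_2 = 6(Δ_1 - Δ_0) = 60
Natural end conditions: σ_0 = σ_2 = 0.
Solving the tridiagonal system: σ_0 = 0, σ_1 = 15, σ_2 = 0.
On [2, 3], g'(x) = b_1 + 2c_1·(x - 2) + 3d_1·(x - 2)² with b_1 = Δ_1 - h_1(2σ_1 + σ_2)/6 = -3, c_1 = σ_1/2 = 15/2, d_1 = (σ_2 - σ_1)/(6h_1) = -5/2. So g'(3) = 9/2.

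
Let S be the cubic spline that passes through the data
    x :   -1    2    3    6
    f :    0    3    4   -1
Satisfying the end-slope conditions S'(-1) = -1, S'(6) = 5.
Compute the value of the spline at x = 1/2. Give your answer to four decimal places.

0.3955

Write m_i for S''(x_i). With h_i = 3, 1, 3 and divided differences Δ_i = 1, 1, -5/3, the continuity of S' gives the tridiagonal system
  3·m_0 + 8·m_1 + 1·m_2 = 6(Δ_1 - Δ_0) = 0
  1·m_1 + 8·m_2 + 3·m_3 = 6(Δ_2 - Δ_1) = -16
Clamped end conditions give two more equations: 2h_0·m_0 + h_0·m_1 = 6(Δ_0 - S'(-1)) = 12 and h_2·m_2 + 2h_2·m_3 = 6(S'(6) - Δ_2) = 40.
Solving the tridiagonal system: m_0 = 112/55, m_1 = -4/55, m_2 = -304/55, m_3 = 1556/165.
On [-1, 2], S(x) = 0 - 1·(x + 1) + 56/55·(x + 1)² - 58/495·(x + 1)³.
With (x + 1) = 3/2: S(1/2) = 87/220.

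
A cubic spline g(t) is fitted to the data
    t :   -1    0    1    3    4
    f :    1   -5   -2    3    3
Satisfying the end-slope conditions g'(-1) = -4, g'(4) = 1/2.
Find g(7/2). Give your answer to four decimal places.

Put m_i = g'' at the i-th knot. Here h = (1, 1, 2, 1) and Δ = (-6, 3, 5/2, 0), so the interior equations h_(i-1)·m_(i-1) + 2(h_(i-1)+h_i)·m_i + h_i·m_(i+1) = 6(Δ_i − Δ_(i-1)) read
  1·m_0 + 4·m_1 + 1·m_2 = 6(Δ_1 - Δ_0) = 54
  1·m_1 + 6·m_2 + 2·m_3 = 6(Δ_2 - Δ_1) = -3
  2·m_2 + 6·m_3 + 1·m_4 = 6(Δ_3 - Δ_2) = -15
Clamped end conditions give two more equations: 2h_0·m_0 + h_0·m_1 = 6(Δ_0 - g'(-1)) = -12 and h_3·m_3 + 2h_3·m_4 = 6(g'(4) - Δ_3) = 3.
Solving the tridiagonal system: m_0 = -1917/128, m_1 = 1149/64, m_2 = -363/128, m_3 = -63/32, m_4 = 159/64.
On [3, 4], g(t) = 3 + 31/128·(t - 3) - 63/64·(t - 3)² + 95/128·(t - 3)³.
With (t - 3) = 1/2: g(7/2) = 3039/1024.

2.9678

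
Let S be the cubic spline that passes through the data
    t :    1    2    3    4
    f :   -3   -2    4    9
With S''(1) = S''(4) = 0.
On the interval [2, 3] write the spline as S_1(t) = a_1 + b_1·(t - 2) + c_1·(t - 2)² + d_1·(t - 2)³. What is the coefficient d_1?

-2

With σ_i denoting the second derivative at x_i, h_i = 1, 1, 1, and Δ_i = (y_(i+1) − y_i)/h_i = 1, 6, 5:
  1·σ_0 + 4·σ_1 + 1·σ_2 = 6(Δ_1 - Δ_0) = 30
  1·σ_1 + 4·σ_2 + 1·σ_3 = 6(Δ_2 - Δ_1) = -6
Natural end conditions: σ_0 = σ_3 = 0.
Hence σ_0 = 0, σ_1 = 42/5, σ_2 = -18/5, σ_3 = 0.
On [2, 3], with S_1(t) = a_1 + b_1·(t - 2) + c_1·(t - 2)² + d_1·(t - 2)³: c_1 = σ_1/2 = 21/5, d_1 = (σ_2 - σ_1)/(6h_1) = -2, b_1 = Δ_1 - h_1(2σ_1 + σ_2)/6 = 19/5.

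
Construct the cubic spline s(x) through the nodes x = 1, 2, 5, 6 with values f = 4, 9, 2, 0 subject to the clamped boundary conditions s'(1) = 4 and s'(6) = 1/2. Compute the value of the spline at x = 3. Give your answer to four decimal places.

With M_i denoting the second derivative at x_i, h_i = 1, 3, 1, and Δ_i = (y_(i+1) − y_i)/h_i = 5, -7/3, -2:
  1·M_0 + 8·M_1 + 3·M_2 = 6(Δ_1 - Δ_0) = -44
  3·M_1 + 8·M_2 + 1·M_3 = 6(Δ_2 - Δ_1) = 2
Clamped end conditions give two more equations: 2h_0·M_0 + h_0·M_1 = 6(Δ_0 - s'(1)) = 6 and h_2·M_2 + 2h_2·M_3 = 6(s'(6) - Δ_2) = 15.
Hence M_0 = 59/9, M_1 = -64/9, M_2 = 19/9, M_3 = 58/9.
On [2, 5], s(x) = 9 + 67/18·(x - 2) - 32/9·(x - 2)² + 83/162·(x - 2)³.
With (x - 2) = 1: s(3) = 784/81.

9.6790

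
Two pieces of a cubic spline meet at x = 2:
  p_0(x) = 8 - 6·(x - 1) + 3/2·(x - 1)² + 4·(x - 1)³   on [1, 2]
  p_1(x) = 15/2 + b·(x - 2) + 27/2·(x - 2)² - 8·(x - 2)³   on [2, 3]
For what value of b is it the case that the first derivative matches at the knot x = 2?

p_0'(x) = -6 + 3·(x - 1) + 12·(x - 1)², so p_0'(2) = 9. On the right, p_1'(2) = b, so b = 9.

9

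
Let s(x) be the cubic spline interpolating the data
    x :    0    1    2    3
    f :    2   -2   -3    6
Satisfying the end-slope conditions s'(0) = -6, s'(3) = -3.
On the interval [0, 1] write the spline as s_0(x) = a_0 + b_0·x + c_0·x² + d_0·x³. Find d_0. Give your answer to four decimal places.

Let σ_i = s''(x_i). Step sizes h_i = 1, 1, 1; slopes of the chords Δ_i = (y_(i+1) - y_i)/h_i = -4, -1, 9.
  1·σ_0 + 4·σ_1 + 1·σ_2 = 6(Δ_1 - Δ_0) = 18
  1·σ_1 + 4·σ_2 + 1·σ_3 = 6(Δ_2 - Δ_1) = 60
Clamped end conditions give two more equations: 2h_0·σ_0 + h_0·σ_1 = 6(Δ_0 - s'(0)) = 12 and h_2·σ_2 + 2h_2·σ_3 = 6(s'(3) - Δ_2) = -72.
Forward elimination and back-substitution give σ_0 = 42/5, σ_1 = -24/5, σ_2 = 144/5, σ_3 = -252/5.
On [0, 1], with s_0(x) = a_0 + b_0·x + c_0·x² + d_0·x³: c_0 = σ_0/2 = 21/5, d_0 = (σ_1 - σ_0)/(6h_0) = -11/5, b_0 = Δ_0 - h_0(2σ_0 + σ_1)/6 = -6.

-2.2000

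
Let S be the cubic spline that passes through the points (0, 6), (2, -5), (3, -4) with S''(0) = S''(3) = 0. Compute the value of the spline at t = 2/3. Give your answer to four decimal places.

1.0494

Put m_i = S'' at the i-th knot. Here h = (2, 1) and Δ = (-11/2, 1), so the interior equations h_(i-1)·m_(i-1) + 2(h_(i-1)+h_i)·m_i + h_i·m_(i+1) = 6(Δ_i − Δ_(i-1)) read
  2·m_0 + 6·m_1 + 1·m_2 = 6(Δ_1 - Δ_0) = 39
Natural end conditions: m_0 = m_2 = 0.
Hence m_0 = 0, m_1 = 13/2, m_2 = 0.
On [0, 2], S(t) = 6 - 23/3·t + 0·t² + 13/24·t³.
With t = 2/3: S(2/3) = 85/81.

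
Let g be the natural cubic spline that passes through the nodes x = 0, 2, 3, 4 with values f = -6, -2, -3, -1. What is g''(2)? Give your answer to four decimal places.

-3.9130

Put m_i = g'' at the i-th knot. Here h = (2, 1, 1) and Δ = (2, -1, 2), so the interior equations h_(i-1)·m_(i-1) + 2(h_(i-1)+h_i)·m_i + h_i·m_(i+1) = 6(Δ_i − Δ_(i-1)) read
  2·m_0 + 6·m_1 + 1·m_2 = 6(Δ_1 - Δ_0) = -18
  1·m_1 + 4·m_2 + 1·m_3 = 6(Δ_2 - Δ_1) = 18
Natural end conditions: m_0 = m_3 = 0.
Forward elimination and back-substitution give m_0 = 0, m_1 = -90/23, m_2 = 126/23, m_3 = 0.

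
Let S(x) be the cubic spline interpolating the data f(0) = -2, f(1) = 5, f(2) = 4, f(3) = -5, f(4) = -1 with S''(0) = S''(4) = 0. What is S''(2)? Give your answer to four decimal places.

With M_i denoting the second derivative at x_i, h_i = 1, 1, 1, 1, and Δ_i = (y_(i+1) − y_i)/h_i = 7, -1, -9, 4:
  1·M_0 + 4·M_1 + 1·M_2 = 6(Δ_1 - Δ_0) = -48
  1·M_1 + 4·M_2 + 1·M_3 = 6(Δ_2 - Δ_1) = -48
  1·M_2 + 4·M_3 + 1·M_4 = 6(Δ_3 - Δ_2) = 78
Natural end conditions: M_0 = M_4 = 0.
Hence M_0 = 0, M_1 = -225/28, M_2 = -111/7, M_3 = 657/28, M_4 = 0.

-15.8571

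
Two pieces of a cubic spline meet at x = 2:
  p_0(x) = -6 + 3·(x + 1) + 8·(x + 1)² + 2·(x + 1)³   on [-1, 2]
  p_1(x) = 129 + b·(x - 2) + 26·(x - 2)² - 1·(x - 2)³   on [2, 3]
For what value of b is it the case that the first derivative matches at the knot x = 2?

105

p_0'(x) = 3 + 16·(x + 1) + 6·(x + 1)², so p_0'(2) = 105. On the right, p_1'(2) = b, so b = 105.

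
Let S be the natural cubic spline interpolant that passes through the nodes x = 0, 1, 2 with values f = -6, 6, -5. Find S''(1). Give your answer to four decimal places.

With M_i denoting the second derivative at x_i, h_i = 1, 1, and Δ_i = (y_(i+1) − y_i)/h_i = 12, -11:
  1·M_0 + 4·M_1 + 1·M_2 = 6(Δ_1 - Δ_0) = -138
Natural end conditions: M_0 = M_2 = 0.
Solving: M_0 = 0, M_1 = -69/2, M_2 = 0.

-34.5000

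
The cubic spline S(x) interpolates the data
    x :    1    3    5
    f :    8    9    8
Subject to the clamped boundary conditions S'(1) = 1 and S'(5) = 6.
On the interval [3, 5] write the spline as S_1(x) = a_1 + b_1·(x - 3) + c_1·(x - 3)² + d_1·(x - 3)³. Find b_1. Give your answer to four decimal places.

-1.7500

With M_i denoting the second derivative at x_i, h_i = 2, 2, and Δ_i = (y_(i+1) − y_i)/h_i = 1/2, -1/2:
  2·M_0 + 8·M_1 + 2·M_2 = 6(Δ_1 - Δ_0) = -6
Clamped end conditions give two more equations: 2h_0·M_0 + h_0·M_1 = 6(Δ_0 - S'(1)) = -3 and h_1·M_1 + 2h_1·M_2 = 6(S'(5) - Δ_1) = 39.
Hence M_0 = 5/4, M_1 = -4, M_2 = 47/4.
On [3, 5], with S_1(x) = a_1 + b_1·(x - 3) + c_1·(x - 3)² + d_1·(x - 3)³: c_1 = M_1/2 = -2, d_1 = (M_2 - M_1)/(6h_1) = 21/16, b_1 = Δ_1 - h_1(2M_1 + M_2)/6 = -7/4.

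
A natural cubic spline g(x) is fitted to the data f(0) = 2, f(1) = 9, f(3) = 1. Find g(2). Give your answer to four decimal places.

7.7500

Write σ_i for g''(x_i). With h_i = 1, 2 and divided differences Δ_i = 7, -4, the continuity of g' gives the tridiagonal system
  1·σ_0 + 6·σ_1 + 2·σ_2 = 6(Δ_1 - Δ_0) = -66
Natural end conditions: σ_0 = σ_2 = 0.
Solving: σ_0 = 0, σ_1 = -11, σ_2 = 0.
On [1, 3], g(x) = 9 + 10/3·(x - 1) - 11/2·(x - 1)² + 11/12·(x - 1)³.
With (x - 1) = 1: g(2) = 31/4.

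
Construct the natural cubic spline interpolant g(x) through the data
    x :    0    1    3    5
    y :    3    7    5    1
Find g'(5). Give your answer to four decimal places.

Write m_i for g''(x_i). With h_i = 1, 2, 2 and divided differences Δ_i = 4, -1, -2, the continuity of g' gives the tridiagonal system
  1·m_0 + 6·m_1 + 2·m_2 = 6(Δ_1 - Δ_0) = -30
  2·m_1 + 8·m_2 + 2·m_3 = 6(Δ_2 - Δ_1) = -6
Natural end conditions: m_0 = m_3 = 0.
Forward elimination and back-substitution give m_0 = 0, m_1 = -57/11, m_2 = 6/11, m_3 = 0.
On [3, 5], g'(x) = b_2 + 2c_2·(x - 3) + 3d_2·(x - 3)² with b_2 = Δ_2 - h_2(2m_2 + m_3)/6 = -26/11, c_2 = m_2/2 = 3/11, d_2 = (m_3 - m_2)/(6h_2) = -1/22. So g'(5) = -20/11.

-1.8182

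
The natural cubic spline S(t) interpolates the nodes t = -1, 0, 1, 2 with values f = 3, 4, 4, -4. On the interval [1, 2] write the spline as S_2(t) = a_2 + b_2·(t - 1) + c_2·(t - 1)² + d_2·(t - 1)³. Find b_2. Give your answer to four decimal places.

-3.8667

Let M_i = S''(x_i). Step sizes h_i = 1, 1, 1; slopes of the chords Δ_i = (y_(i+1) - y_i)/h_i = 1, 0, -8.
  1·M_0 + 4·M_1 + 1·M_2 = 6(Δ_1 - Δ_0) = -6
  1·M_1 + 4·M_2 + 1·M_3 = 6(Δ_2 - Δ_1) = -48
Natural end conditions: M_0 = M_3 = 0.
Solving the tridiagonal system: M_0 = 0, M_1 = 8/5, M_2 = -62/5, M_3 = 0.
On [1, 2], with S_2(t) = a_2 + b_2·(t - 1) + c_2·(t - 1)² + d_2·(t - 1)³: c_2 = M_2/2 = -31/5, d_2 = (M_3 - M_2)/(6h_2) = 31/15, b_2 = Δ_2 - h_2(2M_2 + M_3)/6 = -58/15.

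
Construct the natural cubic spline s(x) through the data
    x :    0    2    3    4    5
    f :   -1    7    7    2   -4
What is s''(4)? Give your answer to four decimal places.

0.2093

Put M_i = s'' at the i-th knot. Here h = (2, 1, 1, 1) and Δ = (4, 0, -5, -6), so the interior equations h_(i-1)·M_(i-1) + 2(h_(i-1)+h_i)·M_i + h_i·M_(i+1) = 6(Δ_i − Δ_(i-1)) read
  2·M_0 + 6·M_1 + 1·M_2 = 6(Δ_1 - Δ_0) = -24
  1·M_1 + 4·M_2 + 1·M_3 = 6(Δ_2 - Δ_1) = -30
  1·M_2 + 4·M_3 + 1·M_4 = 6(Δ_3 - Δ_2) = -6
Natural end conditions: M_0 = M_4 = 0.
Solving the tridiagonal system: M_0 = 0, M_1 = -123/43, M_2 = -294/43, M_3 = 9/43, M_4 = 0.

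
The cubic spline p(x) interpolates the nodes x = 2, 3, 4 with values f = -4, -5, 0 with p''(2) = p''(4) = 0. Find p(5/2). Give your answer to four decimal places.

-5.0625

Put M_i = p'' at the i-th knot. Here h = (1, 1) and Δ = (-1, 5), so the interior equations h_(i-1)·M_(i-1) + 2(h_(i-1)+h_i)·M_i + h_i·M_(i+1) = 6(Δ_i − Δ_(i-1)) read
  1·M_0 + 4·M_1 + 1·M_2 = 6(Δ_1 - Δ_0) = 36
Natural end conditions: M_0 = M_2 = 0.
Solving the tridiagonal system: M_0 = 0, M_1 = 9, M_2 = 0.
On [2, 3], p(x) = -4 - 5/2·(x - 2) + 0·(x - 2)² + 3/2·(x - 2)³.
With (x - 2) = 1/2: p(5/2) = -81/16.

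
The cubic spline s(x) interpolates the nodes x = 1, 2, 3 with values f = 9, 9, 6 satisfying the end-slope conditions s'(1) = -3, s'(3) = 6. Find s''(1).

18

Write m_i for s''(x_i). With h_i = 1, 1 and divided differences Δ_i = 0, -3, the continuity of s' gives the tridiagonal system
  1·m_0 + 4·m_1 + 1·m_2 = 6(Δ_1 - Δ_0) = -18
Clamped end conditions give two more equations: 2h_0·m_0 + h_0·m_1 = 6(Δ_0 - s'(1)) = 18 and h_1·m_1 + 2h_1·m_2 = 6(s'(3) - Δ_1) = 54.
Solving: m_0 = 18, m_1 = -18, m_2 = 36.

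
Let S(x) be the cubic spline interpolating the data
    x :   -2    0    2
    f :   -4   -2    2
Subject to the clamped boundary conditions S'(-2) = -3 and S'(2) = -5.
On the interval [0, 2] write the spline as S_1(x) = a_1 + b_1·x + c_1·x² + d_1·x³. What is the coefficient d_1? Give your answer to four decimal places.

Put M_i = S'' at the i-th knot. Here h = (2, 2) and Δ = (1, 2), so the interior equations h_(i-1)·M_(i-1) + 2(h_(i-1)+h_i)·M_i + h_i·M_(i+1) = 6(Δ_i − Δ_(i-1)) read
  2·M_0 + 8·M_1 + 2·M_2 = 6(Δ_1 - Δ_0) = 6
Clamped end conditions give two more equations: 2h_0·M_0 + h_0·M_1 = 6(Δ_0 - S'(-2)) = 24 and h_1·M_1 + 2h_1·M_2 = 6(S'(2) - Δ_1) = -42.
Hence M_0 = 19/4, M_1 = 5/2, M_2 = -47/4.
On [0, 2], with S_1(x) = a_1 + b_1·x + c_1·x² + d_1·x³: c_1 = M_1/2 = 5/4, d_1 = (M_2 - M_1)/(6h_1) = -19/16, b_1 = Δ_1 - h_1(2M_1 + M_2)/6 = 17/4.

-1.1875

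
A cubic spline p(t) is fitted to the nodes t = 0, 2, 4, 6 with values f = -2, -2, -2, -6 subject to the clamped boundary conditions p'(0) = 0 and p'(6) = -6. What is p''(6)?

With m_i denoting the second derivative at x_i, h_i = 2, 2, 2, and Δ_i = (y_(i+1) − y_i)/h_i = 0, 0, -2:
  2·m_0 + 8·m_1 + 2·m_2 = 6(Δ_1 - Δ_0) = 0
  2·m_1 + 8·m_2 + 2·m_3 = 6(Δ_2 - Δ_1) = -12
Clamped end conditions give two more equations: 2h_0·m_0 + h_0·m_1 = 6(Δ_0 - p'(0)) = 0 and h_2·m_2 + 2h_2·m_3 = 6(p'(6) - Δ_2) = -24.
Solving the tridiagonal system: m_0 = 0, m_1 = 0, m_2 = 0, m_3 = -6.

-6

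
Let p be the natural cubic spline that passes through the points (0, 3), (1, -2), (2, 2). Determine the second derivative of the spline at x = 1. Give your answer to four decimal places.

13.5000

Let σ_i = p''(x_i). Step sizes h_i = 1, 1; slopes of the chords Δ_i = (y_(i+1) - y_i)/h_i = -5, 4.
  1·σ_0 + 4·σ_1 + 1·σ_2 = 6(Δ_1 - Δ_0) = 54
Natural end conditions: σ_0 = σ_2 = 0.
Forward elimination and back-substitution give σ_0 = 0, σ_1 = 27/2, σ_2 = 0.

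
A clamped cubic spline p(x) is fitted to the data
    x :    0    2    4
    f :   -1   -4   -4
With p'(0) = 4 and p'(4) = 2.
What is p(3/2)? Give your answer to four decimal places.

-2.4180

With M_i denoting the second derivative at x_i, h_i = 2, 2, and Δ_i = (y_(i+1) − y_i)/h_i = -3/2, 0:
  2·M_0 + 8·M_1 + 2·M_2 = 6(Δ_1 - Δ_0) = 9
Clamped end conditions give two more equations: 2h_0·M_0 + h_0·M_1 = 6(Δ_0 - p'(0)) = -33 and h_1·M_1 + 2h_1·M_2 = 6(p'(4) - Δ_1) = 12.
Solving: M_0 = -79/8, M_1 = 13/4, M_2 = 11/8.
On [0, 2], p(x) = -1 + 4·x - 79/16·x² + 35/32·x³.
With x = 3/2: p(3/2) = -619/256.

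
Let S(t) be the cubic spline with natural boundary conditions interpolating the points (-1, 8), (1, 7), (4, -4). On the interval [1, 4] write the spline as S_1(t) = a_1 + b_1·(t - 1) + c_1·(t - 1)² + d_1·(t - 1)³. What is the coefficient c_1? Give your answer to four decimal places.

With m_i denoting the second derivative at x_i, h_i = 2, 3, and Δ_i = (y_(i+1) − y_i)/h_i = -1/2, -11/3:
  2·m_0 + 10·m_1 + 3·m_2 = 6(Δ_1 - Δ_0) = -19
Natural end conditions: m_0 = m_2 = 0.
Forward elimination and back-substitution give m_0 = 0, m_1 = -19/10, m_2 = 0.
On [1, 4], with S_1(t) = a_1 + b_1·(t - 1) + c_1·(t - 1)² + d_1·(t - 1)³: c_1 = m_1/2 = -19/20, d_1 = (m_2 - m_1)/(6h_1) = 19/180, b_1 = Δ_1 - h_1(2m_1 + m_2)/6 = -53/30.

-0.9500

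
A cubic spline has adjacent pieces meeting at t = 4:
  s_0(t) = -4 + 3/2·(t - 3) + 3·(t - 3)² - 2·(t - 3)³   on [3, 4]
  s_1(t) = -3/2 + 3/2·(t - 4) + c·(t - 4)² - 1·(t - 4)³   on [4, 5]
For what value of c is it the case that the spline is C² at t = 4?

-3

s_0''(t) = 6 - 12·(t - 3), so s_0''(4) = -6. On the right, s_1''(4) = 2c, so c = -3.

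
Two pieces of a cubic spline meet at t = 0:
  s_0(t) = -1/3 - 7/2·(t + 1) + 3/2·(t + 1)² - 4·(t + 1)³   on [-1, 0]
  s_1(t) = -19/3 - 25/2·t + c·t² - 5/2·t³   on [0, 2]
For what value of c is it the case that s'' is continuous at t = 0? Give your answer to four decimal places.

s_0''(t) = 3 - 24·(t + 1), so s_0''(0) = -21. On the right, s_1''(0) = 2c, so c = -21/2.

-10.5000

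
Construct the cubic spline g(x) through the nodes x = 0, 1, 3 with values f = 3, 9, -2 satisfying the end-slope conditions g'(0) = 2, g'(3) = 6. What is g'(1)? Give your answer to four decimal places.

1.5833

Put M_i = g'' at the i-th knot. Here h = (1, 2) and Δ = (6, -11/2), so the interior equations h_(i-1)·M_(i-1) + 2(h_(i-1)+h_i)·M_i + h_i·M_(i+1) = 6(Δ_i − Δ_(i-1)) read
  1·M_0 + 6·M_1 + 2·M_2 = 6(Δ_1 - Δ_0) = -69
Clamped end conditions give two more equations: 2h_0·M_0 + h_0·M_1 = 6(Δ_0 - g'(0)) = 24 and h_1·M_1 + 2h_1·M_2 = 6(g'(3) - Δ_1) = 69.
Solving the tridiagonal system: M_0 = 149/6, M_1 = -77/3, M_2 = 361/12.
On [1, 3], g'(x) = b_1 + 2c_1·(x - 1) + 3d_1·(x - 1)² with b_1 = Δ_1 - h_1(2M_1 + M_2)/6 = 19/12, c_1 = M_1/2 = -77/6, d_1 = (M_2 - M_1)/(6h_1) = 223/48. So g'(1) = 19/12.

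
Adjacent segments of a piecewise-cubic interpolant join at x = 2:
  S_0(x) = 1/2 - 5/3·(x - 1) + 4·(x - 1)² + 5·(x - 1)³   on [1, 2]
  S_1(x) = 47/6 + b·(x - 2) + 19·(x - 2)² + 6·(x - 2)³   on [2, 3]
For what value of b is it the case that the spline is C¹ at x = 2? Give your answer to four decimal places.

S_0'(x) = -5/3 + 8·(x - 1) + 15·(x - 1)², so S_0'(2) = 64/3. On the right, S_1'(2) = b, so b = 64/3.

21.3333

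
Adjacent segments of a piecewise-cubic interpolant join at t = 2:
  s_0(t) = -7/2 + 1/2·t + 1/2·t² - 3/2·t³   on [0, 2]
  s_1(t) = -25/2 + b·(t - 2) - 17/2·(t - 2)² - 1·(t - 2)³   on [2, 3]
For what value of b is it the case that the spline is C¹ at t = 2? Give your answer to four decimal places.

-15.5000

s_0'(t) = 1/2 + 1·t - 9/2·t², so s_0'(2) = -31/2. On the right, s_1'(2) = b, so b = -31/2.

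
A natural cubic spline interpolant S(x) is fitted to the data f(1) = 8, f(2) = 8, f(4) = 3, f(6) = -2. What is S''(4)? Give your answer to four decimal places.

0.6818

Put m_i = S'' at the i-th knot. Here h = (1, 2, 2) and Δ = (0, -5/2, -5/2), so the interior equations h_(i-1)·m_(i-1) + 2(h_(i-1)+h_i)·m_i + h_i·m_(i+1) = 6(Δ_i − Δ_(i-1)) read
  1·m_0 + 6·m_1 + 2·m_2 = 6(Δ_1 - Δ_0) = -15
  2·m_1 + 8·m_2 + 2·m_3 = 6(Δ_2 - Δ_1) = 0
Natural end conditions: m_0 = m_3 = 0.
Solving the tridiagonal system: m_0 = 0, m_1 = -30/11, m_2 = 15/22, m_3 = 0.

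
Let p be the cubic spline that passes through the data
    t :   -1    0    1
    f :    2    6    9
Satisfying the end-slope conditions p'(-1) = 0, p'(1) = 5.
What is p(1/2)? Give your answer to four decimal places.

With M_i denoting the second derivative at x_i, h_i = 1, 1, and Δ_i = (y_(i+1) − y_i)/h_i = 4, 3:
  1·M_0 + 4·M_1 + 1·M_2 = 6(Δ_1 - Δ_0) = -6
Clamped end conditions give two more equations: 2h_0·M_0 + h_0·M_1 = 6(Δ_0 - p'(-1)) = 24 and h_1·M_1 + 2h_1·M_2 = 6(p'(1) - Δ_1) = 12.
Forward elimination and back-substitution give M_0 = 16, M_1 = -8, M_2 = 10.
On [0, 1], p(t) = 6 + 4·t - 4·t² + 3·t³.
With t = 1/2: p(1/2) = 59/8.

7.3750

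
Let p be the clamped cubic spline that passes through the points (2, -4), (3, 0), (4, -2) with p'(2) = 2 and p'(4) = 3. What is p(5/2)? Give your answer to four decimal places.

-1.7813

Put M_i = p'' at the i-th knot. Here h = (1, 1) and Δ = (4, -2), so the interior equations h_(i-1)·M_(i-1) + 2(h_(i-1)+h_i)·M_i + h_i·M_(i+1) = 6(Δ_i − Δ_(i-1)) read
  1·M_0 + 4·M_1 + 1·M_2 = 6(Δ_1 - Δ_0) = -36
Clamped end conditions give two more equations: 2h_0·M_0 + h_0·M_1 = 6(Δ_0 - p'(2)) = 12 and h_1·M_1 + 2h_1·M_2 = 6(p'(4) - Δ_1) = 30.
Solving the tridiagonal system: M_0 = 31/2, M_1 = -19, M_2 = 49/2.
On [2, 3], p(t) = -4 + 2·(t - 2) + 31/4·(t - 2)² - 23/4·(t - 2)³.
With (t - 2) = 1/2: p(5/2) = -57/32.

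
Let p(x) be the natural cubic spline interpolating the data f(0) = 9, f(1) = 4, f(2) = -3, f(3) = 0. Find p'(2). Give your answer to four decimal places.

-2.6000

Write M_i for p''(x_i). With h_i = 1, 1, 1 and divided differences Δ_i = -5, -7, 3, the continuity of p' gives the tridiagonal system
  1·M_0 + 4·M_1 + 1·M_2 = 6(Δ_1 - Δ_0) = -12
  1·M_1 + 4·M_2 + 1·M_3 = 6(Δ_2 - Δ_1) = 60
Natural end conditions: M_0 = M_3 = 0.
Hence M_0 = 0, M_1 = -36/5, M_2 = 84/5, M_3 = 0.
On [2, 3], p'(x) = b_2 + 2c_2·(x - 2) + 3d_2·(x - 2)² with b_2 = Δ_2 - h_2(2M_2 + M_3)/6 = -13/5, c_2 = M_2/2 = 42/5, d_2 = (M_3 - M_2)/(6h_2) = -14/5. So p'(2) = -13/5.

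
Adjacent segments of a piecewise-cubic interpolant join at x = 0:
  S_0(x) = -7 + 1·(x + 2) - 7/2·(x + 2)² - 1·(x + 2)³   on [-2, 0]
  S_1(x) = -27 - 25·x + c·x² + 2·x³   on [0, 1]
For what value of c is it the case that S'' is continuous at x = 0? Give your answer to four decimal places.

-9.5000

S_0''(x) = -7 - 6·(x + 2), so S_0''(0) = -19. On the right, S_1''(0) = 2c, so c = -19/2.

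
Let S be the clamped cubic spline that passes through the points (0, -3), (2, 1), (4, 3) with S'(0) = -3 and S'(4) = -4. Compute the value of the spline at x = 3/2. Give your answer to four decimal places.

With M_i denoting the second derivative at x_i, h_i = 2, 2, and Δ_i = (y_(i+1) − y_i)/h_i = 2, 1:
  2·M_0 + 8·M_1 + 2·M_2 = 6(Δ_1 - Δ_0) = -6
Clamped end conditions give two more equations: 2h_0·M_0 + h_0·M_1 = 6(Δ_0 - S'(0)) = 30 and h_1·M_1 + 2h_1·M_2 = 6(S'(4) - Δ_1) = -30.
Hence M_0 = 8, M_1 = -1, M_2 = -7.
On [0, 2], S(x) = -3 - 3·x + 4·x² - 3/4·x³.
With x = 3/2: S(3/2) = -33/32.

-1.0313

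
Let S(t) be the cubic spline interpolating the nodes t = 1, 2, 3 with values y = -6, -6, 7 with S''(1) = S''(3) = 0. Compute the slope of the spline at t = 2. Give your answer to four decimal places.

6.5000

Let σ_i = S''(x_i). Step sizes h_i = 1, 1; slopes of the chords Δ_i = (y_(i+1) - y_i)/h_i = 0, 13.
  1·σ_0 + 4·σ_1 + 1·σ_2 = 6(Δ_1 - Δ_0) = 78
Natural end conditions: σ_0 = σ_2 = 0.
Hence σ_0 = 0, σ_1 = 39/2, σ_2 = 0.
On [2, 3], S'(t) = b_1 + 2c_1·(t - 2) + 3d_1·(t - 2)² with b_1 = Δ_1 - h_1(2σ_1 + σ_2)/6 = 13/2, c_1 = σ_1/2 = 39/4, d_1 = (σ_2 - σ_1)/(6h_1) = -13/4. So S'(2) = 13/2.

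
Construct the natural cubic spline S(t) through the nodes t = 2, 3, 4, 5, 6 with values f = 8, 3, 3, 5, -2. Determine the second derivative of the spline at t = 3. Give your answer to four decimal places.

6.2143

Write M_i for S''(x_i). With h_i = 1, 1, 1, 1 and divided differences Δ_i = -5, 0, 2, -7, the continuity of S' gives the tridiagonal system
  1·M_0 + 4·M_1 + 1·M_2 = 6(Δ_1 - Δ_0) = 30
  1·M_1 + 4·M_2 + 1·M_3 = 6(Δ_2 - Δ_1) = 12
  1·M_2 + 4·M_3 + 1·M_4 = 6(Δ_3 - Δ_2) = -54
Natural end conditions: M_0 = M_4 = 0.
Hence M_0 = 0, M_1 = 87/14, M_2 = 36/7, M_3 = -207/14, M_4 = 0.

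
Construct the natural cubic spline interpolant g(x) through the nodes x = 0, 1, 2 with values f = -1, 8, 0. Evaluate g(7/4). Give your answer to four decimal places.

Put M_i = g'' at the i-th knot. Here h = (1, 1) and Δ = (9, -8), so the interior equations h_(i-1)·M_(i-1) + 2(h_(i-1)+h_i)·M_i + h_i·M_(i+1) = 6(Δ_i − Δ_(i-1)) read
  1·M_0 + 4·M_1 + 1·M_2 = 6(Δ_1 - Δ_0) = -102
Natural end conditions: M_0 = M_2 = 0.
Forward elimination and back-substitution give M_0 = 0, M_1 = -51/2, M_2 = 0.
On [1, 2], g(x) = 8 + 1/2·(x - 1) - 51/4·(x - 1)² + 17/4·(x - 1)³.
With (x - 1) = 3/4: g(7/4) = 767/256.

2.9961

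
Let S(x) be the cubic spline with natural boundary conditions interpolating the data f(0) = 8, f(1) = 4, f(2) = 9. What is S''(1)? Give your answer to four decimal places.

Write m_i for S''(x_i). With h_i = 1, 1 and divided differences Δ_i = -4, 5, the continuity of S' gives the tridiagonal system
  1·m_0 + 4·m_1 + 1·m_2 = 6(Δ_1 - Δ_0) = 54
Natural end conditions: m_0 = m_2 = 0.
Hence m_0 = 0, m_1 = 27/2, m_2 = 0.

13.5000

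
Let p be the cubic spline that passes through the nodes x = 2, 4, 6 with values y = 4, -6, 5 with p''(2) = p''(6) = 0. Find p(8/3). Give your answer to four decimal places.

Write m_i for p''(x_i). With h_i = 2, 2 and divided differences Δ_i = -5, 11/2, the continuity of p' gives the tridiagonal system
  2·m_0 + 8·m_1 + 2·m_2 = 6(Δ_1 - Δ_0) = 63
Natural end conditions: m_0 = m_2 = 0.
Hence m_0 = 0, m_1 = 63/8, m_2 = 0.
On [2, 4], p(x) = 4 - 61/8·(x - 2) + 0·(x - 2)² + 21/32·(x - 2)³.
With (x - 2) = 2/3: p(8/3) = -8/9.

-0.8889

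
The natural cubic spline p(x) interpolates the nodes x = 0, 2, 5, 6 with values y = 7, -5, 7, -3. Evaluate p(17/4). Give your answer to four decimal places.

7.4463

Put M_i = p'' at the i-th knot. Here h = (2, 3, 1) and Δ = (-6, 4, -10), so the interior equations h_(i-1)·M_(i-1) + 2(h_(i-1)+h_i)·M_i + h_i·M_(i+1) = 6(Δ_i − Δ_(i-1)) read
  2·M_0 + 10·M_1 + 3·M_2 = 6(Δ_1 - Δ_0) = 60
  3·M_1 + 8·M_2 + 1·M_3 = 6(Δ_2 - Δ_1) = -84
Natural end conditions: M_0 = M_3 = 0.
Forward elimination and back-substitution give M_0 = 0, M_1 = 732/71, M_2 = -1020/71, M_3 = 0.
On [2, 5], p(x) = -5 + 62/71·(x - 2) + 366/71·(x - 2)² - 292/213·(x - 2)³.
With (x - 2) = 9/4: p(17/4) = 8459/1136.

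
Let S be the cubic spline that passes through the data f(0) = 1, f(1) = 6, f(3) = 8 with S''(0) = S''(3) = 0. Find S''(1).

-4

Write M_i for S''(x_i). With h_i = 1, 2 and divided differences Δ_i = 5, 1, the continuity of S' gives the tridiagonal system
  1·M_0 + 6·M_1 + 2·M_2 = 6(Δ_1 - Δ_0) = -24
Natural end conditions: M_0 = M_2 = 0.
Solving the tridiagonal system: M_0 = 0, M_1 = -4, M_2 = 0.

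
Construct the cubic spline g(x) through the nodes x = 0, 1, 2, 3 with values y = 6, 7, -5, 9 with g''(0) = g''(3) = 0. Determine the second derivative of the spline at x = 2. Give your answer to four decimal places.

Put σ_i = g'' at the i-th knot. Here h = (1, 1, 1) and Δ = (1, -12, 14), so the interior equations h_(i-1)·σ_(i-1) + 2(h_(i-1)+h_i)·σ_i + h_i·σ_(i+1) = 6(Δ_i − Δ_(i-1)) read
  1·σ_0 + 4·σ_1 + 1·σ_2 = 6(Δ_1 - Δ_0) = -78
  1·σ_1 + 4·σ_2 + 1·σ_3 = 6(Δ_2 - Δ_1) = 156
Natural end conditions: σ_0 = σ_3 = 0.
Hence σ_0 = 0, σ_1 = -156/5, σ_2 = 234/5, σ_3 = 0.

46.8000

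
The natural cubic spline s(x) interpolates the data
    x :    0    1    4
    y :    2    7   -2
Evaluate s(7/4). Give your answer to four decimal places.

7.7031

With m_i denoting the second derivative at x_i, h_i = 1, 3, and Δ_i = (y_(i+1) − y_i)/h_i = 5, -3:
  1·m_0 + 8·m_1 + 3·m_2 = 6(Δ_1 - Δ_0) = -48
Natural end conditions: m_0 = m_2 = 0.
Forward elimination and back-substitution give m_0 = 0, m_1 = -6, m_2 = 0.
On [1, 4], s(x) = 7 + 3·(x - 1) - 3·(x - 1)² + 1/3·(x - 1)³.
With (x - 1) = 3/4: s(7/4) = 493/64.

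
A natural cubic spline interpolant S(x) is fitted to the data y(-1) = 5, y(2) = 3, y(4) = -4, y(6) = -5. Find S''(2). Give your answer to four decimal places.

-2.2632

Put σ_i = S'' at the i-th knot. Here h = (3, 2, 2) and Δ = (-2/3, -7/2, -1/2), so the interior equations h_(i-1)·σ_(i-1) + 2(h_(i-1)+h_i)·σ_i + h_i·σ_(i+1) = 6(Δ_i − Δ_(i-1)) read
  3·σ_0 + 10·σ_1 + 2·σ_2 = 6(Δ_1 - Δ_0) = -17
  2·σ_1 + 8·σ_2 + 2·σ_3 = 6(Δ_2 - Δ_1) = 18
Natural end conditions: σ_0 = σ_3 = 0.
Solving the tridiagonal system: σ_0 = 0, σ_1 = -43/19, σ_2 = 107/38, σ_3 = 0.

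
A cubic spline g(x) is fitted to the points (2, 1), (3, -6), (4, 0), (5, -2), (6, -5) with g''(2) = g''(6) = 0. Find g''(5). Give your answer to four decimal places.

Write σ_i for g''(x_i). With h_i = 1, 1, 1, 1 and divided differences Δ_i = -7, 6, -2, -3, the continuity of g' gives the tridiagonal system
  1·σ_0 + 4·σ_1 + 1·σ_2 = 6(Δ_1 - Δ_0) = 78
  1·σ_1 + 4·σ_2 + 1·σ_3 = 6(Δ_2 - Δ_1) = -48
  1·σ_2 + 4·σ_3 + 1·σ_4 = 6(Δ_3 - Δ_2) = -6
Natural end conditions: σ_0 = σ_4 = 0.
Hence σ_0 = 0, σ_1 = 339/14, σ_2 = -132/7, σ_3 = 45/14, σ_4 = 0.

3.2143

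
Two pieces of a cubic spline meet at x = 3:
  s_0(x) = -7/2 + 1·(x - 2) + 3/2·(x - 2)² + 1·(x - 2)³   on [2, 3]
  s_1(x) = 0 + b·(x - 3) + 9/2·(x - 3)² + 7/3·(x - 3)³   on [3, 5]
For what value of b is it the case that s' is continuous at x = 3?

s_0'(x) = 1 + 3·(x - 2) + 3·(x - 2)², so s_0'(3) = 7. On the right, s_1'(3) = b, so b = 7.

7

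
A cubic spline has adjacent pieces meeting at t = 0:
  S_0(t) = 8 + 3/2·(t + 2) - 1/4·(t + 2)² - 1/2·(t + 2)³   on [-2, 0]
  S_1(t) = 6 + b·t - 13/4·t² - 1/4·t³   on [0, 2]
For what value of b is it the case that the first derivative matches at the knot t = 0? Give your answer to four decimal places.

-5.5000

S_0'(t) = 3/2 - 1/2·(t + 2) - 3/2·(t + 2)², so S_0'(0) = -11/2. On the right, S_1'(0) = b, so b = -11/2.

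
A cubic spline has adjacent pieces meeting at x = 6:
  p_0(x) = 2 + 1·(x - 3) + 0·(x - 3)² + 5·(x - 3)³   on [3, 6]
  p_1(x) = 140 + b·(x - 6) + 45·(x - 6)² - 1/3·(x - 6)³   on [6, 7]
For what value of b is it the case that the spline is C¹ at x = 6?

136

p_0'(x) = 1 + 0·(x - 3) + 15·(x - 3)², so p_0'(6) = 136. On the right, p_1'(6) = b, so b = 136.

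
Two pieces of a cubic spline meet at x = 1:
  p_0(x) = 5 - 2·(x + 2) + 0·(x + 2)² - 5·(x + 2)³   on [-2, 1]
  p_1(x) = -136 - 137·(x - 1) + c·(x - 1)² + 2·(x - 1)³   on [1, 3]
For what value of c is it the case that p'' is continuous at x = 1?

-45

p_0''(x) = 0 - 30·(x + 2), so p_0''(1) = -90. On the right, p_1''(1) = 2c, so c = -45.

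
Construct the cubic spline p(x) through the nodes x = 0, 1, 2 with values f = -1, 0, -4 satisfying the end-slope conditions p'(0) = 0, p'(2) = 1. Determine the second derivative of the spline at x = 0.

11

With σ_i denoting the second derivative at x_i, h_i = 1, 1, and Δ_i = (y_(i+1) − y_i)/h_i = 1, -4:
  1·σ_0 + 4·σ_1 + 1·σ_2 = 6(Δ_1 - Δ_0) = -30
Clamped end conditions give two more equations: 2h_0·σ_0 + h_0·σ_1 = 6(Δ_0 - p'(0)) = 6 and h_1·σ_1 + 2h_1·σ_2 = 6(p'(2) - Δ_1) = 30.
Solving the tridiagonal system: σ_0 = 11, σ_1 = -16, σ_2 = 23.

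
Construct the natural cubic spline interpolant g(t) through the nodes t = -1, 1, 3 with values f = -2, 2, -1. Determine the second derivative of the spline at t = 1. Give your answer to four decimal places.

-2.6250

Put M_i = g'' at the i-th knot. Here h = (2, 2) and Δ = (2, -3/2), so the interior equations h_(i-1)·M_(i-1) + 2(h_(i-1)+h_i)·M_i + h_i·M_(i+1) = 6(Δ_i − Δ_(i-1)) read
  2·M_0 + 8·M_1 + 2·M_2 = 6(Δ_1 - Δ_0) = -21
Natural end conditions: M_0 = M_2 = 0.
Solving the tridiagonal system: M_0 = 0, M_1 = -21/8, M_2 = 0.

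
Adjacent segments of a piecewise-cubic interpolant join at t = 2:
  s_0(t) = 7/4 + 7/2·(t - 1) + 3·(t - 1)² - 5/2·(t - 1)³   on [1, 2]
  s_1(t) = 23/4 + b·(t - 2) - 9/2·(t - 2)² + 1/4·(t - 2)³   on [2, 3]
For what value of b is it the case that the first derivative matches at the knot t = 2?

2

s_0'(t) = 7/2 + 6·(t - 1) - 15/2·(t - 1)², so s_0'(2) = 2. On the right, s_1'(2) = b, so b = 2.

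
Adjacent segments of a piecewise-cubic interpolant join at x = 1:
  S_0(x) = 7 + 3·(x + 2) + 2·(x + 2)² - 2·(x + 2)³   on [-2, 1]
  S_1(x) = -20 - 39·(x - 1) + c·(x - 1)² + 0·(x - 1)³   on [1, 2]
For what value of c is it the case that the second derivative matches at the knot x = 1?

-16

S_0''(x) = 4 - 12·(x + 2), so S_0''(1) = -32. On the right, S_1''(1) = 2c, so c = -16.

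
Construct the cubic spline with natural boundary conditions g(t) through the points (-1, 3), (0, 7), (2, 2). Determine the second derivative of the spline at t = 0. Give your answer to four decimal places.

With M_i denoting the second derivative at x_i, h_i = 1, 2, and Δ_i = (y_(i+1) − y_i)/h_i = 4, -5/2:
  1·M_0 + 6·M_1 + 2·M_2 = 6(Δ_1 - Δ_0) = -39
Natural end conditions: M_0 = M_2 = 0.
Forward elimination and back-substitution give M_0 = 0, M_1 = -13/2, M_2 = 0.

-6.5000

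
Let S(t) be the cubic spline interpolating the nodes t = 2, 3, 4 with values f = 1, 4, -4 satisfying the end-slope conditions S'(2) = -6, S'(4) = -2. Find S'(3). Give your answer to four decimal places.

With M_i denoting the second derivative at x_i, h_i = 1, 1, and Δ_i = (y_(i+1) − y_i)/h_i = 3, -8:
  1·M_0 + 4·M_1 + 1·M_2 = 6(Δ_1 - Δ_0) = -66
Clamped end conditions give two more equations: 2h_0·M_0 + h_0·M_1 = 6(Δ_0 - S'(2)) = 54 and h_1·M_1 + 2h_1·M_2 = 6(S'(4) - Δ_1) = 36.
Hence M_0 = 91/2, M_1 = -37, M_2 = 73/2.
On [3, 4], S'(t) = b_1 + 2c_1·(t - 3) + 3d_1·(t - 3)² with b_1 = Δ_1 - h_1(2M_1 + M_2)/6 = -7/4, c_1 = M_1/2 = -37/2, d_1 = (M_2 - M_1)/(6h_1) = 49/4. So S'(3) = -7/4.

-1.7500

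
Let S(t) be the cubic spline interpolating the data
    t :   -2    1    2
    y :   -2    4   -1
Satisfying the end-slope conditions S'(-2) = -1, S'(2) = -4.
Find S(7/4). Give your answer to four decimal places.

0.1914

Let m_i = S''(x_i). Step sizes h_i = 3, 1; slopes of the chords Δ_i = (y_(i+1) - y_i)/h_i = 2, -5.
  3·m_0 + 8·m_1 + 1·m_2 = 6(Δ_1 - Δ_0) = -42
Clamped end conditions give two more equations: 2h_0·m_0 + h_0·m_1 = 6(Δ_0 - S'(-2)) = 18 and h_1·m_1 + 2h_1·m_2 = 6(S'(2) - Δ_1) = 6.
Solving the tridiagonal system: m_0 = 15/2, m_1 = -9, m_2 = 15/2.
On [1, 2], S(t) = 4 - 13/4·(t - 1) - 9/2·(t - 1)² + 11/4·(t - 1)³.
With (t - 1) = 3/4: S(7/4) = 49/256.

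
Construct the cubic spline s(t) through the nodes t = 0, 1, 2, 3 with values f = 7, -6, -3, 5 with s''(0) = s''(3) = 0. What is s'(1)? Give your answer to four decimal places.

With M_i denoting the second derivative at x_i, h_i = 1, 1, 1, and Δ_i = (y_(i+1) − y_i)/h_i = -13, 3, 8:
  1·M_0 + 4·M_1 + 1·M_2 = 6(Δ_1 - Δ_0) = 96
  1·M_1 + 4·M_2 + 1·M_3 = 6(Δ_2 - Δ_1) = 30
Natural end conditions: M_0 = M_3 = 0.
Hence M_0 = 0, M_1 = 118/5, M_2 = 8/5, M_3 = 0.
On [1, 2], s'(t) = b_1 + 2c_1·(t - 1) + 3d_1·(t - 1)² with b_1 = Δ_1 - h_1(2M_1 + M_2)/6 = -77/15, c_1 = M_1/2 = 59/5, d_1 = (M_2 - M_1)/(6h_1) = -11/3. So s'(1) = -77/15.

-5.1333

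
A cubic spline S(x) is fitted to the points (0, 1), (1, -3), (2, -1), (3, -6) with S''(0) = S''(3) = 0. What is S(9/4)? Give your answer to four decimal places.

-1.5063

With m_i denoting the second derivative at x_i, h_i = 1, 1, 1, and Δ_i = (y_(i+1) − y_i)/h_i = -4, 2, -5:
  1·m_0 + 4·m_1 + 1·m_2 = 6(Δ_1 - Δ_0) = 36
  1·m_1 + 4·m_2 + 1·m_3 = 6(Δ_2 - Δ_1) = -42
Natural end conditions: m_0 = m_3 = 0.
Forward elimination and back-substitution give m_0 = 0, m_1 = 62/5, m_2 = -68/5, m_3 = 0.
On [2, 3], S(x) = -1 - 7/15·(x - 2) - 34/5·(x - 2)² + 34/15·(x - 2)³.
With (x - 2) = 1/4: S(9/4) = -241/160.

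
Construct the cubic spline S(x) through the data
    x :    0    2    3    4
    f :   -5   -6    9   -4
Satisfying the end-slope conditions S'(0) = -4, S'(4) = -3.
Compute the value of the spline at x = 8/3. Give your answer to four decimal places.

6.5556

Let M_i = S''(x_i). Step sizes h_i = 2, 1, 1; slopes of the chords Δ_i = (y_(i+1) - y_i)/h_i = -1/2, 15, -13.
  2·M_0 + 6·M_1 + 1·M_2 = 6(Δ_1 - Δ_0) = 93
  1·M_1 + 4·M_2 + 1·M_3 = 6(Δ_2 - Δ_1) = -168
Clamped end conditions give two more equations: 2h_0·M_0 + h_0·M_1 = 6(Δ_0 - S'(0)) = 21 and h_2·M_2 + 2h_2·M_3 = 6(S'(4) - Δ_2) = 60.
Solving: M_0 = -19/2, M_1 = 59/2, M_2 = -65, M_3 = 125/2.
On [2, 3], S(x) = -6 + 16·(x - 2) + 59/4·(x - 2)² - 63/4·(x - 2)³.
With (x - 2) = 2/3: S(8/3) = 59/9.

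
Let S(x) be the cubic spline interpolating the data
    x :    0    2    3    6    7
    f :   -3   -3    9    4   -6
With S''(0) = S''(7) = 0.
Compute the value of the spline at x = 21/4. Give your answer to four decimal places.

10.1994

Write σ_i for S''(x_i). With h_i = 2, 1, 3, 1 and divided differences Δ_i = 0, 12, -5/3, -10, the continuity of S' gives the tridiagonal system
  2·σ_0 + 6·σ_1 + 1·σ_2 = 6(Δ_1 - Δ_0) = 72
  1·σ_1 + 8·σ_2 + 3·σ_3 = 6(Δ_2 - Δ_1) = -82
  3·σ_2 + 8·σ_3 + 1·σ_4 = 6(Δ_3 - Δ_2) = -50
Natural end conditions: σ_0 = σ_4 = 0.
Solving the tridiagonal system: σ_0 = 0, σ_1 = 319/23, σ_2 = -258/23, σ_3 = -47/23, σ_4 = 0.
On [3, 6], S(x) = 9 + 1459/138·(x - 3) - 129/23·(x - 3)² + 211/414·(x - 3)³.
With (x - 3) = 9/4: S(21/4) = 30027/2944.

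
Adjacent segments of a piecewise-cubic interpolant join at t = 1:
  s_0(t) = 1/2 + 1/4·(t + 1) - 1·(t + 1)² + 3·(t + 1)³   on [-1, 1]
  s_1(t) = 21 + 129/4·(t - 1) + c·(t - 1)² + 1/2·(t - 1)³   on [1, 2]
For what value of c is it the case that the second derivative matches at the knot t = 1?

17

s_0''(t) = -2 + 18·(t + 1), so s_0''(1) = 34. On the right, s_1''(1) = 2c, so c = 17.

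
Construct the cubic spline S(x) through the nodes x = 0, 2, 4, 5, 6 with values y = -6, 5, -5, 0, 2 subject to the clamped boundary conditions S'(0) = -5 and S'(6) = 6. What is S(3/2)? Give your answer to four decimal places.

Put σ_i = S'' at the i-th knot. Here h = (2, 2, 1, 1) and Δ = (11/2, -5, 5, 2), so the interior equations h_(i-1)·σ_(i-1) + 2(h_(i-1)+h_i)·σ_i + h_i·σ_(i+1) = 6(Δ_i − Δ_(i-1)) read
  2·σ_0 + 8·σ_1 + 2·σ_2 = 6(Δ_1 - Δ_0) = -63
  2·σ_1 + 6·σ_2 + 1·σ_3 = 6(Δ_2 - Δ_1) = 60
  1·σ_2 + 4·σ_3 + 1·σ_4 = 6(Δ_3 - Δ_2) = -18
Clamped end conditions give two more equations: 2h_0·σ_0 + h_0·σ_1 = 6(Δ_0 - S'(0)) = 63 and h_3·σ_3 + 2h_3·σ_4 = 6(S'(6) - Δ_3) = 24.
Hence σ_0 = 2113/84, σ_1 = -395/21, σ_2 = 223/12, σ_3 = -583/42, σ_4 = 1591/84.
On [0, 2], S(x) = -6 - 5·x + 2113/168·x² - 1231/336·x³.
With x = 3/2: S(3/2) = 2181/896.

2.4342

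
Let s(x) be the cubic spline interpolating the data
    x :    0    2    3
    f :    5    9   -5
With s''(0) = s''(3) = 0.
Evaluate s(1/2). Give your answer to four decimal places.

Let σ_i = s''(x_i). Step sizes h_i = 2, 1; slopes of the chords Δ_i = (y_(i+1) - y_i)/h_i = 2, -14.
  2·σ_0 + 6·σ_1 + 1·σ_2 = 6(Δ_1 - Δ_0) = -96
Natural end conditions: σ_0 = σ_2 = 0.
Hence σ_0 = 0, σ_1 = -16, σ_2 = 0.
On [0, 2], s(x) = 5 + 22/3·x + 0·x² - 4/3·x³.
With x = 1/2: s(1/2) = 17/2.

8.5000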